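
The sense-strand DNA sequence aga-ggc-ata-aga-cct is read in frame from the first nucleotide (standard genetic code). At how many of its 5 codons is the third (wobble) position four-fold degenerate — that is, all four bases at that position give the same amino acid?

2

Codon 1 AGA (Arg): third position 2-fold.
Codon 2 GGC (Gly): third position 4-fold.
Codon 3 ATA (Ile): third position 3-fold.
Codon 4 AGA (Arg): third position 2-fold.
Codon 5 CCT (Pro): third position 4-fold.
Four-fold degenerate third positions: 2.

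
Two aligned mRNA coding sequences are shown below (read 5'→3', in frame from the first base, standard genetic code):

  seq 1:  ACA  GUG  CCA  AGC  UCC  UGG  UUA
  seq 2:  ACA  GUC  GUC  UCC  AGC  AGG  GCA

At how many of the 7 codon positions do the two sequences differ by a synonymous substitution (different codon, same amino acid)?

3

Codon 1: ACA Thr / ACA Thr — identical.
Codon 2: GUG Val / GUC Val — synonymous.
Codon 3: CCA Pro / GUC Val — nonsynonymous.
Codon 4: AGC Ser / UCC Ser — synonymous.
Codon 5: UCC Ser / AGC Ser — synonymous.
Codon 6: UGG Trp / AGG Arg — nonsynonymous.
Codon 7: UUA Leu / GCA Ala — nonsynonymous.
Synonymous differences: 3.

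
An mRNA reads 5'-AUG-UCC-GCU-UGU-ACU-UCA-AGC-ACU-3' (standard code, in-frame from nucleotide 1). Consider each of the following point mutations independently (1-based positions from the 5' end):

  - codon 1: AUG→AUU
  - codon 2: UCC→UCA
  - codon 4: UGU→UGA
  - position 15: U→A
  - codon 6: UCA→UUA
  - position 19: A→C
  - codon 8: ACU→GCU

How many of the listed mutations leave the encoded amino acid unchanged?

2

Codon 1: AUG (Met) → AUU (Ile) — missense.
Codon 2: UCC (Ser) → UCA (Ser) — synonymous.
Codon 4: UGU (Cys) → UGA (Stop) — nonsense.
Codon 5: ACU (Thr) → ACA (Thr) — synonymous.
Codon 6: UCA (Ser) → UUA (Leu) — missense.
Codon 7: AGC (Ser) → CGC (Arg) — missense.
Codon 8: ACU (Thr) → GCU (Ala) — missense.
Synonymous: 2 of 7.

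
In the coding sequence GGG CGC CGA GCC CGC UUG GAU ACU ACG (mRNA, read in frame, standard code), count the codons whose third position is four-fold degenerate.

Codon 1 GGG (Gly): third position 4-fold.
Codon 2 CGC (Arg): third position 4-fold.
Codon 3 CGA (Arg): third position 4-fold.
Codon 4 GCC (Ala): third position 4-fold.
Codon 5 CGC (Arg): third position 4-fold.
Codon 6 UUG (Leu): third position 2-fold.
Codon 7 GAU (Asp): third position 2-fold.
Codon 8 ACU (Thr): third position 4-fold.
Codon 9 ACG (Thr): third position 4-fold.
Four-fold degenerate third positions: 7.

7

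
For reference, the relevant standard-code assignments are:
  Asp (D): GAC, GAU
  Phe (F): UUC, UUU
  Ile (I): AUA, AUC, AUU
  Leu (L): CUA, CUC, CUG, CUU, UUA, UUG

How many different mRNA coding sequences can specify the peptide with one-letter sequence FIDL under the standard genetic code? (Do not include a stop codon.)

72

Phe: 2 codons.
Ile: 3 codons.
Asp: 2 codons.
Leu: 6 codons.
2 × 3 × 2 × 6 = 72.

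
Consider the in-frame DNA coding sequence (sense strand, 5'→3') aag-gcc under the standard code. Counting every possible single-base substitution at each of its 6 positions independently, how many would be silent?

4

Codon 1 (AAG, Lys): 1 synonymous substitution.
Codon 2 (GCC, Ala): 3 synonymous substitutions.
Total: 1 + 3 = 4.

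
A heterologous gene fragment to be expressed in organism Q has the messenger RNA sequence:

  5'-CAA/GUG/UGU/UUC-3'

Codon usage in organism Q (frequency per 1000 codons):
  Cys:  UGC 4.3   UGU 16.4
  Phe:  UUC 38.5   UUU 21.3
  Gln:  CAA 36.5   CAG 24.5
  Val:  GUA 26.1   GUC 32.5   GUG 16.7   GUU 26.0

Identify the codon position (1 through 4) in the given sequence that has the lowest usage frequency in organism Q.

Codon 1 CAA (Gln): 36.5 per 1000.
Codon 2 GUG (Val): 16.7 per 1000.
Codon 3 UGU (Cys): 16.4 per 1000.
Codon 4 UUC (Phe): 38.5 per 1000.
Lowest frequency is 16.4 at codon 3.

3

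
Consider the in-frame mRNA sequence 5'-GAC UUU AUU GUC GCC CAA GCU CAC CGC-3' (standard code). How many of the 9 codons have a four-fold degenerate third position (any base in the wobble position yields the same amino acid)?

Codon 1 GAC (Asp): third position 2-fold.
Codon 2 UUU (Phe): third position 2-fold.
Codon 3 AUU (Ile): third position 3-fold.
Codon 4 GUC (Val): third position 4-fold.
Codon 5 GCC (Ala): third position 4-fold.
Codon 6 CAA (Gln): third position 2-fold.
Codon 7 GCU (Ala): third position 4-fold.
Codon 8 CAC (His): third position 2-fold.
Codon 9 CGC (Arg): third position 4-fold.
Four-fold degenerate third positions: 4.

4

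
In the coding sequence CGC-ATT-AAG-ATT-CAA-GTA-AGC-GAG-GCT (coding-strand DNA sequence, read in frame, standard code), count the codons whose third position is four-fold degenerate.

3

Codon 1 CGC (Arg): third position 4-fold.
Codon 2 ATT (Ile): third position 3-fold.
Codon 3 AAG (Lys): third position 2-fold.
Codon 4 ATT (Ile): third position 3-fold.
Codon 5 CAA (Gln): third position 2-fold.
Codon 6 GTA (Val): third position 4-fold.
Codon 7 AGC (Ser): third position 2-fold.
Codon 8 GAG (Glu): third position 2-fold.
Codon 9 GCT (Ala): third position 4-fold.
Four-fold degenerate third positions: 3.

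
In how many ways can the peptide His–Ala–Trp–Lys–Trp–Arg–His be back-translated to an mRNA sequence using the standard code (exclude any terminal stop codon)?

His: 2 codons.
Ala: 4 codons.
Trp: 1 codon.
Lys: 2 codons.
Trp: 1 codon.
Arg: 6 codons.
His: 2 codons.
2 × 4 × 1 × 2 × 1 × 6 × 2 = 192.

192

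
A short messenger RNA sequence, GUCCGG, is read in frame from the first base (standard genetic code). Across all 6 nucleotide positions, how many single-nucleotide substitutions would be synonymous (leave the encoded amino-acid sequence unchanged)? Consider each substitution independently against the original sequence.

7

Codon 1 (GUC, Val): 3 synonymous substitutions.
Codon 2 (CGG, Arg): 4 synonymous substitutions.
Total: 3 + 4 = 7.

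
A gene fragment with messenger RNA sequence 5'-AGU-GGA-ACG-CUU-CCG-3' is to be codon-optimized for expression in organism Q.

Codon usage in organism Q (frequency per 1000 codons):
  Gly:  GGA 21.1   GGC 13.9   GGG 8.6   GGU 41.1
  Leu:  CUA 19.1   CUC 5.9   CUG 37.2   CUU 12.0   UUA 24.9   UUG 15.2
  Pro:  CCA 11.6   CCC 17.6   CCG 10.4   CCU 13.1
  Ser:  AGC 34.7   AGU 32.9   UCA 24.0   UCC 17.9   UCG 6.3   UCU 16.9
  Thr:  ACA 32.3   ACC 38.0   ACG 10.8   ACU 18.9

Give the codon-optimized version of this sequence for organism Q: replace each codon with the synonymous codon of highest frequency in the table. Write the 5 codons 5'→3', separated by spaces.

Codon 1 (Ser): best is AGC at 34.7.
Codon 2 (Gly): best is GGU at 41.1.
Codon 3 (Thr): best is ACC at 38.0.
Codon 4 (Leu): best is CUG at 37.2.
Codon 5 (Pro): best is CCC at 17.6.

AGC GGU ACC CUG CCC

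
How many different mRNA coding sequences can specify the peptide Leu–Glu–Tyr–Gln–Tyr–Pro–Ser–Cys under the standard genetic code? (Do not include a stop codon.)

4608

Leu: 6 codons.
Glu: 2 codons.
Tyr: 2 codons.
Gln: 2 codons.
Tyr: 2 codons.
Pro: 4 codons.
Ser: 6 codons.
Cys: 2 codons.
6 × 2 × 2 × 2 × 2 × 4 × 6 × 2 = 4608.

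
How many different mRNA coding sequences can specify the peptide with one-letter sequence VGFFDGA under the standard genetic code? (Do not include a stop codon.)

2048

Val: 4 codons.
Gly: 4 codons.
Phe: 2 codons.
Phe: 2 codons.
Asp: 2 codons.
Gly: 4 codons.
Ala: 4 codons.
4 × 4 × 2 × 2 × 2 × 4 × 4 = 2048.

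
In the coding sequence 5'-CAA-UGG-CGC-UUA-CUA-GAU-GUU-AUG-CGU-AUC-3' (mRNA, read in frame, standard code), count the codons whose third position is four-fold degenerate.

Codon 1 CAA (Gln): third position 2-fold.
Codon 2 UGG (Trp): third position 1-fold.
Codon 3 CGC (Arg): third position 4-fold.
Codon 4 UUA (Leu): third position 2-fold.
Codon 5 CUA (Leu): third position 4-fold.
Codon 6 GAU (Asp): third position 2-fold.
Codon 7 GUU (Val): third position 4-fold.
Codon 8 AUG (Met): third position 1-fold.
Codon 9 CGU (Arg): third position 4-fold.
Codon 10 AUC (Ile): third position 3-fold.
Four-fold degenerate third positions: 4.

4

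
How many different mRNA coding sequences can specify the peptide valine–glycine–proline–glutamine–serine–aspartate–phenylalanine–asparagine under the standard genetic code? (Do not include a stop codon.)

Val: 4 codons.
Gly: 4 codons.
Pro: 4 codons.
Gln: 2 codons.
Ser: 6 codons.
Asp: 2 codons.
Phe: 2 codons.
Asn: 2 codons.
4 × 4 × 4 × 2 × 6 × 2 × 2 × 2 = 6144.

6144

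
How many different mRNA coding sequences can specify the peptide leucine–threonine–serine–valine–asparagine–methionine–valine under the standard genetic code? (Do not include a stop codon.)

4608

Leu: 6 codons.
Thr: 4 codons.
Ser: 6 codons.
Val: 4 codons.
Asn: 2 codons.
Met: 1 codon.
Val: 4 codons.
6 × 4 × 6 × 4 × 2 × 1 × 4 = 4608.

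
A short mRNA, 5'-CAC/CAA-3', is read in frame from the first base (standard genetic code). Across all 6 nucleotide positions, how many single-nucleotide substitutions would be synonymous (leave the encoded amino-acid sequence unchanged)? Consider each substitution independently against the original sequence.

2

Codon 1 (CAC, His): 1 synonymous substitution.
Codon 2 (CAA, Gln): 1 synonymous substitution.
Total: 1 + 1 = 2.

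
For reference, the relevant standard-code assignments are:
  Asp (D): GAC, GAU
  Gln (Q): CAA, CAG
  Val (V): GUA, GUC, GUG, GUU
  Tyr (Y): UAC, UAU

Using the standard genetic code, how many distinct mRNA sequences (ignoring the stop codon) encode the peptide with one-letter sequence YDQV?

Tyr: 2 codons.
Asp: 2 codons.
Gln: 2 codons.
Val: 4 codons.
2 × 2 × 2 × 4 = 32.

32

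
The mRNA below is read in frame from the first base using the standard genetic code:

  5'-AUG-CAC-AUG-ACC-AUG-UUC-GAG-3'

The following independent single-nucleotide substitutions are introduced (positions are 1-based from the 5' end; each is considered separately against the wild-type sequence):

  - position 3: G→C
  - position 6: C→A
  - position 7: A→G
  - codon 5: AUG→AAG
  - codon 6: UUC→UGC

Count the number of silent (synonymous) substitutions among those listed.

0

Codon 1: AUG (Met) → AUC (Ile) — missense.
Codon 2: CAC (His) → CAA (Gln) — missense.
Codon 3: AUG (Met) → GUG (Val) — missense.
Codon 5: AUG (Met) → AAG (Lys) — missense.
Codon 6: UUC (Phe) → UGC (Cys) — missense.
Synonymous: 0 of 5.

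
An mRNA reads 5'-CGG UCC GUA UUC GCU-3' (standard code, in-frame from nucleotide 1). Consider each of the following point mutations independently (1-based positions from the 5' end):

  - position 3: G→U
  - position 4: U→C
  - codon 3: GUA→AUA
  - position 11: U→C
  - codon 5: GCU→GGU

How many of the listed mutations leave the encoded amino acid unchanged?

Codon 1: CGG (Arg) → CGU (Arg) — synonymous.
Codon 2: UCC (Ser) → CCC (Pro) — missense.
Codon 3: GUA (Val) → AUA (Ile) — missense.
Codon 4: UUC (Phe) → UCC (Ser) — missense.
Codon 5: GCU (Ala) → GGU (Gly) — missense.
Synonymous: 1 of 5.

1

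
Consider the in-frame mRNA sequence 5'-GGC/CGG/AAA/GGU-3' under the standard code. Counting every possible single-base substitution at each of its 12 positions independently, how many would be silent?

11

Codon 1 (GGC, Gly): 3 synonymous substitutions.
Codon 2 (CGG, Arg): 4 synonymous substitutions.
Codon 3 (AAA, Lys): 1 synonymous substitution.
Codon 4 (GGU, Gly): 3 synonymous substitutions.
Total: 3 + 4 + 1 + 3 = 11.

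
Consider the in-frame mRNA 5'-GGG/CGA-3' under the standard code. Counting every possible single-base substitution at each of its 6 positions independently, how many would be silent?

7

Codon 1 (GGG, Gly): 3 synonymous substitutions.
Codon 2 (CGA, Arg): 4 synonymous substitutions.
Total: 3 + 4 = 7.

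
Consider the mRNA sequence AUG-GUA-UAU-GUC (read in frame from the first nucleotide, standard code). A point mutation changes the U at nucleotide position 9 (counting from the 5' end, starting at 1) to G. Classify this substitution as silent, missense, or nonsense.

nonsense

Position 9 falls in codon 3: UAU → Tyr.
After the substitution the codon is UAG → Stop.
The new codon is a stop codon, so this is a nonsense mutation.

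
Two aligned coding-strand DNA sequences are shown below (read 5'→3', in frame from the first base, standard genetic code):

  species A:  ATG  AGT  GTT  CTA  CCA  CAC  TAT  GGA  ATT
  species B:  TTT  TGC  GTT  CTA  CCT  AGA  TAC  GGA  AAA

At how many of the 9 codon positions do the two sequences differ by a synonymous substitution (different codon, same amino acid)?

2

Codon 1: ATG Met / TTT Phe — nonsynonymous.
Codon 2: AGT Ser / TGC Cys — nonsynonymous.
Codon 3: GTT Val / GTT Val — identical.
Codon 4: CTA Leu / CTA Leu — identical.
Codon 5: CCA Pro / CCT Pro — synonymous.
Codon 6: CAC His / AGA Arg — nonsynonymous.
Codon 7: TAT Tyr / TAC Tyr — synonymous.
Codon 8: GGA Gly / GGA Gly — identical.
Codon 9: ATT Ile / AAA Lys — nonsynonymous.
Synonymous differences: 2.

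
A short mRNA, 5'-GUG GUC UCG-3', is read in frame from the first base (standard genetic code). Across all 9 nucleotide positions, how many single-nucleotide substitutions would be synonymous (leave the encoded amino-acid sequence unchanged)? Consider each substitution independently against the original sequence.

9

Codon 1 (GUG, Val): 3 synonymous substitutions.
Codon 2 (GUC, Val): 3 synonymous substitutions.
Codon 3 (UCG, Ser): 3 synonymous substitutions.
Total: 3 + 3 + 3 = 9.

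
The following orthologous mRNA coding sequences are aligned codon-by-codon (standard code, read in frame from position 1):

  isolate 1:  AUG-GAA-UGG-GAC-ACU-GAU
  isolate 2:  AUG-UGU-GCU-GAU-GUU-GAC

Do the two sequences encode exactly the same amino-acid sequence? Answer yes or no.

no

Codon 1: AUG Met / AUG Met — identical.
Codon 2: GAA Glu / UGU Cys — nonsynonymous.
Codon 3: UGG Trp / GCU Ala — nonsynonymous.
Codon 4: GAC Asp / GAU Asp — synonymous.
Codon 5: ACU Thr / GUU Val — nonsynonymous.
Codon 6: GAU Asp / GAC Asp — synonymous.
Nonsynonymous differences: 3 → different protein.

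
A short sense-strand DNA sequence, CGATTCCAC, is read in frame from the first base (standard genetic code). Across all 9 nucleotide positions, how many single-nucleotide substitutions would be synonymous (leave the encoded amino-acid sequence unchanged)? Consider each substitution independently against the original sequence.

6

Codon 1 (CGA, Arg): 4 synonymous substitutions.
Codon 2 (TTC, Phe): 1 synonymous substitution.
Codon 3 (CAC, His): 1 synonymous substitution.
Total: 4 + 1 + 1 = 6.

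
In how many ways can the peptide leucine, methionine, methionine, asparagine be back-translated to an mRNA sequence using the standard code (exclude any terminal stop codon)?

12

Leu: 6 codons.
Met: 1 codon.
Met: 1 codon.
Asn: 2 codons.
6 × 1 × 1 × 2 = 12.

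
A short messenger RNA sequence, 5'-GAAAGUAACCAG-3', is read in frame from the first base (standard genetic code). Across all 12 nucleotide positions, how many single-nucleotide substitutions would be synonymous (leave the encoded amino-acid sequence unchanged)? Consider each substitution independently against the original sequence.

Codon 1 (GAA, Glu): 1 synonymous substitution.
Codon 2 (AGU, Ser): 1 synonymous substitution.
Codon 3 (AAC, Asn): 1 synonymous substitution.
Codon 4 (CAG, Gln): 1 synonymous substitution.
Total: 1 + 1 + 1 + 1 = 4.

4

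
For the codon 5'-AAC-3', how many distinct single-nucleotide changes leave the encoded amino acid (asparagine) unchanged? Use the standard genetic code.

Position 1: none → 0 synonymous.
Position 2: none → 0 synonymous.
Position 3: AAT → 1 synonymous.
Total: 0 + 0 + 1 = 1.

1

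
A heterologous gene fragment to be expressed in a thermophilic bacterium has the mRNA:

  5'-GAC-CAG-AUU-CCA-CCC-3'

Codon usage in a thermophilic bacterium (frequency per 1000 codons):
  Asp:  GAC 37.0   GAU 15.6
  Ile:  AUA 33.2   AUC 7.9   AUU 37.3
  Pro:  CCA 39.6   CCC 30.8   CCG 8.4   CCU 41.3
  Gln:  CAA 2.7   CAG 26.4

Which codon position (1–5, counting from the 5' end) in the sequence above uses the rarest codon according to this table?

Codon 1 GAC (Asp): 37.0 per 1000.
Codon 2 CAG (Gln): 26.4 per 1000.
Codon 3 AUU (Ile): 37.3 per 1000.
Codon 4 CCA (Pro): 39.6 per 1000.
Codon 5 CCC (Pro): 30.8 per 1000.
Lowest frequency is 26.4 at codon 2.

2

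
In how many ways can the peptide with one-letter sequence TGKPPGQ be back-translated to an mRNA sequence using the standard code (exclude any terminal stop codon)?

Thr: 4 codons.
Gly: 4 codons.
Lys: 2 codons.
Pro: 4 codons.
Pro: 4 codons.
Gly: 4 codons.
Gln: 2 codons.
4 × 4 × 2 × 4 × 4 × 4 × 2 = 4096.

4096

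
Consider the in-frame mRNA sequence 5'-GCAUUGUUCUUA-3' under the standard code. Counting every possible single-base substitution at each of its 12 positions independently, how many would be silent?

Codon 1 (GCA, Ala): 3 synonymous substitutions.
Codon 2 (UUG, Leu): 2 synonymous substitutions.
Codon 3 (UUC, Phe): 1 synonymous substitution.
Codon 4 (UUA, Leu): 2 synonymous substitutions.
Total: 3 + 2 + 1 + 2 = 8.

8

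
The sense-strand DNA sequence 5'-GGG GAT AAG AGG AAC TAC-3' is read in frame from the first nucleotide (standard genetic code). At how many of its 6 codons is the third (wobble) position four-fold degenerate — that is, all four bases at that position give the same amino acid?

Codon 1 GGG (Gly): third position 4-fold.
Codon 2 GAT (Asp): third position 2-fold.
Codon 3 AAG (Lys): third position 2-fold.
Codon 4 AGG (Arg): third position 2-fold.
Codon 5 AAC (Asn): third position 2-fold.
Codon 6 TAC (Tyr): third position 2-fold.
Four-fold degenerate third positions: 1.

1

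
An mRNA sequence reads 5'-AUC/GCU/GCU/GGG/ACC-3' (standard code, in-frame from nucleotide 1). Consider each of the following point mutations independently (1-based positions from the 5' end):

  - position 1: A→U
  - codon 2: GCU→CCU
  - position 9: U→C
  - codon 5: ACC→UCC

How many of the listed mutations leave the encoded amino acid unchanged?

1

Codon 1: AUC (Ile) → UUC (Phe) — missense.
Codon 2: GCU (Ala) → CCU (Pro) — missense.
Codon 3: GCU (Ala) → GCC (Ala) — synonymous.
Codon 5: ACC (Thr) → UCC (Ser) — missense.
Synonymous: 1 of 4.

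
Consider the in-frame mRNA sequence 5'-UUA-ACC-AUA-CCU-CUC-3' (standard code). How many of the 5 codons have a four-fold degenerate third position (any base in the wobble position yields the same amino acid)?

3

Codon 1 UUA (Leu): third position 2-fold.
Codon 2 ACC (Thr): third position 4-fold.
Codon 3 AUA (Ile): third position 3-fold.
Codon 4 CCU (Pro): third position 4-fold.
Codon 5 CUC (Leu): third position 4-fold.
Four-fold degenerate third positions: 3.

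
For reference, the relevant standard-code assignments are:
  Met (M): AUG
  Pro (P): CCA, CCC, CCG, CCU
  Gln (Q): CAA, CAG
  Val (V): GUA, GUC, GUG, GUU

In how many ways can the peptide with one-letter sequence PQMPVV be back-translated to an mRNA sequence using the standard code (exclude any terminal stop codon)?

512

Pro: 4 codons.
Gln: 2 codons.
Met: 1 codon.
Pro: 4 codons.
Val: 4 codons.
Val: 4 codons.
4 × 2 × 1 × 4 × 4 × 4 = 512.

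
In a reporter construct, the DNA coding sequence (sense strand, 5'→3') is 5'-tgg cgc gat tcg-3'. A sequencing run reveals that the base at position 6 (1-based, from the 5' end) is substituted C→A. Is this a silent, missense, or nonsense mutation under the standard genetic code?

silent

Position 6 falls in codon 2: CGC → Arg.
After the substitution the codon is CGA → Arg.
Both encode Arg, so the change is synonymous.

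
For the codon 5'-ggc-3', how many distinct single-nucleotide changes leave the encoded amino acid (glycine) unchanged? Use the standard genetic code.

3

Position 1: none → 0 synonymous.
Position 2: none → 0 synonymous.
Position 3: GGU, GGA, GGG → 3 synonymous.
Total: 0 + 0 + 3 = 3.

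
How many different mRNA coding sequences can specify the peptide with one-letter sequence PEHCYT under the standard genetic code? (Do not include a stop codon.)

256

Pro: 4 codons.
Glu: 2 codons.
His: 2 codons.
Cys: 2 codons.
Tyr: 2 codons.
Thr: 4 codons.
4 × 2 × 2 × 2 × 2 × 4 = 256.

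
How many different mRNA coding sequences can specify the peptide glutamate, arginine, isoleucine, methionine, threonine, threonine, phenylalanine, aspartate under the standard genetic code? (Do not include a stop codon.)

2304

Glu: 2 codons.
Arg: 6 codons.
Ile: 3 codons.
Met: 1 codon.
Thr: 4 codons.
Thr: 4 codons.
Phe: 2 codons.
Asp: 2 codons.
2 × 6 × 3 × 1 × 4 × 4 × 2 × 2 = 2304.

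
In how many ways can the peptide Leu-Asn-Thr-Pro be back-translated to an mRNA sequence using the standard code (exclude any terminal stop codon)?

Leu: 6 codons.
Asn: 2 codons.
Thr: 4 codons.
Pro: 4 codons.
6 × 2 × 4 × 4 = 192.

192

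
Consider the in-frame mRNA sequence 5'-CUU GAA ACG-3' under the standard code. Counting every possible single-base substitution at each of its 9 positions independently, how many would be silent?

Codon 1 (CUU, Leu): 3 synonymous substitutions.
Codon 2 (GAA, Glu): 1 synonymous substitution.
Codon 3 (ACG, Thr): 3 synonymous substitutions.
Total: 3 + 1 + 3 = 7.

7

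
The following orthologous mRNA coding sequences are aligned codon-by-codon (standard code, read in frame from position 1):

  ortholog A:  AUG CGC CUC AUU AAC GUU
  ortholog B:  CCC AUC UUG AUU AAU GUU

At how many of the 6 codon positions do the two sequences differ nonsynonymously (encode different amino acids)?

2

Codon 1: AUG Met / CCC Pro — nonsynonymous.
Codon 2: CGC Arg / AUC Ile — nonsynonymous.
Codon 3: CUC Leu / UUG Leu — synonymous.
Codon 4: AUU Ile / AUU Ile — identical.
Codon 5: AAC Asn / AAU Asn — synonymous.
Codon 6: GUU Val / GUU Val — identical.
Nonsynonymous differences: 2.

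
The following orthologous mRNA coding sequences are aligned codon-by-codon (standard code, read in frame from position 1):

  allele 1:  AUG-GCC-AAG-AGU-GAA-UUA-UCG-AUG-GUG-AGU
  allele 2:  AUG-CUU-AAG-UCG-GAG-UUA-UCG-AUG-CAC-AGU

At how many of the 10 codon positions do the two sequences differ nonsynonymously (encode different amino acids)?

Codon 1: AUG Met / AUG Met — identical.
Codon 2: GCC Ala / CUU Leu — nonsynonymous.
Codon 3: AAG Lys / AAG Lys — identical.
Codon 4: AGU Ser / UCG Ser — synonymous.
Codon 5: GAA Glu / GAG Glu — synonymous.
Codon 6: UUA Leu / UUA Leu — identical.
Codon 7: UCG Ser / UCG Ser — identical.
Codon 8: AUG Met / AUG Met — identical.
Codon 9: GUG Val / CAC His — nonsynonymous.
Codon 10: AGU Ser / AGU Ser — identical.
Nonsynonymous differences: 2.

2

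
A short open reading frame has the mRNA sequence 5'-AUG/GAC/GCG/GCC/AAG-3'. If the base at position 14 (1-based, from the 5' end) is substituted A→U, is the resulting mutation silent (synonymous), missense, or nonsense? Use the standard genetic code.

Position 14 falls in codon 5: AAG → Lys.
After the substitution the codon is AUG → Met.
Lys ≠ Met, so this is a missense mutation.

missense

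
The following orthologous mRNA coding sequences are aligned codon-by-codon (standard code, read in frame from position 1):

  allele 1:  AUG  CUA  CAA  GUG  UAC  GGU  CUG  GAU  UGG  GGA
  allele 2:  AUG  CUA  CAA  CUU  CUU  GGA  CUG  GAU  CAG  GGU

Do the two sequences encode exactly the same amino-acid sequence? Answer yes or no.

Codon 1: AUG Met / AUG Met — identical.
Codon 2: CUA Leu / CUA Leu — identical.
Codon 3: CAA Gln / CAA Gln — identical.
Codon 4: GUG Val / CUU Leu — nonsynonymous.
Codon 5: UAC Tyr / CUU Leu — nonsynonymous.
Codon 6: GGU Gly / GGA Gly — synonymous.
Codon 7: CUG Leu / CUG Leu — identical.
Codon 8: GAU Asp / GAU Asp — identical.
Codon 9: UGG Trp / CAG Gln — nonsynonymous.
Codon 10: GGA Gly / GGU Gly — synonymous.
Nonsynonymous differences: 3 → different protein.

no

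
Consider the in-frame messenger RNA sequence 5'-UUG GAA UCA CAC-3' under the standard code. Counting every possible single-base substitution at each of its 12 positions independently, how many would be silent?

Codon 1 (UUG, Leu): 2 synonymous substitutions.
Codon 2 (GAA, Glu): 1 synonymous substitution.
Codon 3 (UCA, Ser): 3 synonymous substitutions.
Codon 4 (CAC, His): 1 synonymous substitution.
Total: 2 + 1 + 3 + 1 = 7.

7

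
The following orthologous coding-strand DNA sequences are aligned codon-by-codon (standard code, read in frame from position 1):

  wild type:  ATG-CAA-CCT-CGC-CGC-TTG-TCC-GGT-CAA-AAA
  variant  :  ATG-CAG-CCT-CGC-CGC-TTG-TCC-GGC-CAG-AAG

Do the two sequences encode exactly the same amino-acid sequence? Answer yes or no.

yes

Codon 1: ATG Met / ATG Met — identical.
Codon 2: CAA Gln / CAG Gln — synonymous.
Codon 3: CCT Pro / CCT Pro — identical.
Codon 4: CGC Arg / CGC Arg — identical.
Codon 5: CGC Arg / CGC Arg — identical.
Codon 6: TTG Leu / TTG Leu — identical.
Codon 7: TCC Ser / TCC Ser — identical.
Codon 8: GGT Gly / GGC Gly — synonymous.
Codon 9: CAA Gln / CAG Gln — synonymous.
Codon 10: AAA Lys / AAG Lys — synonymous.
Nonsynonymous differences: 0 → same protein.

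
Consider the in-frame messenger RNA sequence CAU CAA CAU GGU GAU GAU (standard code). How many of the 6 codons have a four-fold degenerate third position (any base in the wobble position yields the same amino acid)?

1

Codon 1 CAU (His): third position 2-fold.
Codon 2 CAA (Gln): third position 2-fold.
Codon 3 CAU (His): third position 2-fold.
Codon 4 GGU (Gly): third position 4-fold.
Codon 5 GAU (Asp): third position 2-fold.
Codon 6 GAU (Asp): third position 2-fold.
Four-fold degenerate third positions: 1.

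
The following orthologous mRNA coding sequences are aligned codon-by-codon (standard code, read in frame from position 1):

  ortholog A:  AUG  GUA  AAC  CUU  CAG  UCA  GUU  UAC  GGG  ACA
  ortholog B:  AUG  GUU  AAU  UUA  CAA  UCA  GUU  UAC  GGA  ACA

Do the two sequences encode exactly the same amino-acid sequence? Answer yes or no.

Codon 1: AUG Met / AUG Met — identical.
Codon 2: GUA Val / GUU Val — synonymous.
Codon 3: AAC Asn / AAU Asn — synonymous.
Codon 4: CUU Leu / UUA Leu — synonymous.
Codon 5: CAG Gln / CAA Gln — synonymous.
Codon 6: UCA Ser / UCA Ser — identical.
Codon 7: GUU Val / GUU Val — identical.
Codon 8: UAC Tyr / UAC Tyr — identical.
Codon 9: GGG Gly / GGA Gly — synonymous.
Codon 10: ACA Thr / ACA Thr — identical.
Nonsynonymous differences: 0 → same protein.

yes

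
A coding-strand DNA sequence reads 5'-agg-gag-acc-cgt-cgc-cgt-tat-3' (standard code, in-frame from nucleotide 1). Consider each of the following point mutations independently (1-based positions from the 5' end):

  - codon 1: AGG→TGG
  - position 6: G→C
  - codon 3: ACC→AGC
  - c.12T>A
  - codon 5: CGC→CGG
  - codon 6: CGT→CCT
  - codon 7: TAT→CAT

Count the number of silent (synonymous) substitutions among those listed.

Codon 1: AGG (Arg) → TGG (Trp) — missense.
Codon 2: GAG (Glu) → GAC (Asp) — missense.
Codon 3: ACC (Thr) → AGC (Ser) — missense.
Codon 4: CGT (Arg) → CGA (Arg) — synonymous.
Codon 5: CGC (Arg) → CGG (Arg) — synonymous.
Codon 6: CGT (Arg) → CCT (Pro) — missense.
Codon 7: TAT (Tyr) → CAT (His) — missense.
Synonymous: 2 of 7.

2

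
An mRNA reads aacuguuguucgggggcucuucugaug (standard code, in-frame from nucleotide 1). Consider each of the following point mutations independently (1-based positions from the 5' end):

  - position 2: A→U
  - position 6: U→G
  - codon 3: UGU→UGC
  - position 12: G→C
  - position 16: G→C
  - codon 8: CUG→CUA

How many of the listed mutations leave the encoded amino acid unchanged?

3

Codon 1: AAC (Asn) → AUC (Ile) — missense.
Codon 2: UGU (Cys) → UGG (Trp) — missense.
Codon 3: UGU (Cys) → UGC (Cys) — synonymous.
Codon 4: UCG (Ser) → UCC (Ser) — synonymous.
Codon 6: GCU (Ala) → CCU (Pro) — missense.
Codon 8: CUG (Leu) → CUA (Leu) — synonymous.
Synonymous: 3 of 6.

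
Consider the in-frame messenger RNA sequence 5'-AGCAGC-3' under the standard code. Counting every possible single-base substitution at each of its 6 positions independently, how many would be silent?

2

Codon 1 (AGC, Ser): 1 synonymous substitution.
Codon 2 (AGC, Ser): 1 synonymous substitution.
Total: 1 + 1 = 2.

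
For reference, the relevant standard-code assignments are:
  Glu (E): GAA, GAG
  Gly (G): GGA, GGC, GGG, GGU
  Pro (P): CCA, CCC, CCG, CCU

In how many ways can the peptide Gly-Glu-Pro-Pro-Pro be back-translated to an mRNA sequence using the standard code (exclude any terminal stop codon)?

512

Gly: 4 codons.
Glu: 2 codons.
Pro: 4 codons.
Pro: 4 codons.
Pro: 4 codons.
4 × 2 × 4 × 4 × 4 = 512.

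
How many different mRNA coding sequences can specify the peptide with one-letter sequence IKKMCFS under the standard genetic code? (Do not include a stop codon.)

Ile: 3 codons.
Lys: 2 codons.
Lys: 2 codons.
Met: 1 codon.
Cys: 2 codons.
Phe: 2 codons.
Ser: 6 codons.
3 × 2 × 2 × 1 × 2 × 2 × 6 = 288.

288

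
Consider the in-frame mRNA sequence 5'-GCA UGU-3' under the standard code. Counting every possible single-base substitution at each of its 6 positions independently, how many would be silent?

4

Codon 1 (GCA, Ala): 3 synonymous substitutions.
Codon 2 (UGU, Cys): 1 synonymous substitution.
Total: 3 + 1 = 4.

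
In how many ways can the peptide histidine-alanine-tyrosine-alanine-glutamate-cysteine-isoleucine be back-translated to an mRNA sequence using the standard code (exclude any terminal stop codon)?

His: 2 codons.
Ala: 4 codons.
Tyr: 2 codons.
Ala: 4 codons.
Glu: 2 codons.
Cys: 2 codons.
Ile: 3 codons.
2 × 4 × 2 × 4 × 2 × 2 × 3 = 768.

768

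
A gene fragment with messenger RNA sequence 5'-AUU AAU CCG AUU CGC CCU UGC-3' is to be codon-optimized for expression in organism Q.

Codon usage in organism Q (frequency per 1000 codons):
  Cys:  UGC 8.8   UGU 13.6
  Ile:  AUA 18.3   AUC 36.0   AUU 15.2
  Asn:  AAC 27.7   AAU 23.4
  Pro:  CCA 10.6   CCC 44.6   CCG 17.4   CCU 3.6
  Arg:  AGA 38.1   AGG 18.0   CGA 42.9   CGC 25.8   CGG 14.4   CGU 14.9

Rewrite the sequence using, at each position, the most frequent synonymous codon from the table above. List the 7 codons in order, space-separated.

Codon 1 (Ile): best is AUC at 36.0.
Codon 2 (Asn): best is AAC at 27.7.
Codon 3 (Pro): best is CCC at 44.6.
Codon 4 (Ile): best is AUC at 36.0.
Codon 5 (Arg): best is CGA at 42.9.
Codon 6 (Pro): best is CCC at 44.6.
Codon 7 (Cys): best is UGU at 13.6.

AUC AAC CCC AUC CGA CCC UGU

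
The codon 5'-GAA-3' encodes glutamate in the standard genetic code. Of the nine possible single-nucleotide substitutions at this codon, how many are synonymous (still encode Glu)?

Position 1: none → 0 synonymous.
Position 2: none → 0 synonymous.
Position 3: GAG → 1 synonymous.
Total: 0 + 0 + 1 = 1.

1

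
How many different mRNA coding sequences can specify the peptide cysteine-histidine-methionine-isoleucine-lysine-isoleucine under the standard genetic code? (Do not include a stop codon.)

72

Cys: 2 codons.
His: 2 codons.
Met: 1 codon.
Ile: 3 codons.
Lys: 2 codons.
Ile: 3 codons.
2 × 2 × 1 × 3 × 2 × 3 = 72.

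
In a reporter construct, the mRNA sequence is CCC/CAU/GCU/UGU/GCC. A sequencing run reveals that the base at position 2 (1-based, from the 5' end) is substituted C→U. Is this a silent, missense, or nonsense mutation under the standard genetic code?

Position 2 falls in codon 1: CCC → Pro.
After the substitution the codon is CUC → Leu.
Pro ≠ Leu, so this is a missense mutation.

missense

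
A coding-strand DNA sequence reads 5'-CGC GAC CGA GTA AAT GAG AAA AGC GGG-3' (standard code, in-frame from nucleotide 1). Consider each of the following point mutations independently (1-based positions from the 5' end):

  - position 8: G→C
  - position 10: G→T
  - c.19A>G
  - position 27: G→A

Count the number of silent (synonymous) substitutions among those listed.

1

Codon 3: CGA (Arg) → CCA (Pro) — missense.
Codon 4: GTA (Val) → TTA (Leu) — missense.
Codon 7: AAA (Lys) → GAA (Glu) — missense.
Codon 9: GGG (Gly) → GGA (Gly) — synonymous.
Synonymous: 1 of 4.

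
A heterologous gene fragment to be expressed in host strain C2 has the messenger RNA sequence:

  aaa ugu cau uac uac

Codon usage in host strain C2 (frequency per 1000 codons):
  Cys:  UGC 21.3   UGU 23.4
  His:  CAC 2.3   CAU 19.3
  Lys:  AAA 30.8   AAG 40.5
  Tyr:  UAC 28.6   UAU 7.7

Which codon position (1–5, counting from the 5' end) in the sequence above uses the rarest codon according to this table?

3

Codon 1 AAA (Lys): 30.8 per 1000.
Codon 2 UGU (Cys): 23.4 per 1000.
Codon 3 CAU (His): 19.3 per 1000.
Codon 4 UAC (Tyr): 28.6 per 1000.
Codon 5 UAC (Tyr): 28.6 per 1000.
Lowest frequency is 19.3 at codon 3.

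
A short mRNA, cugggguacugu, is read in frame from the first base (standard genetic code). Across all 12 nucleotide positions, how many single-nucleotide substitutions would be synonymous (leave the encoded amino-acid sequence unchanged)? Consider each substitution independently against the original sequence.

Codon 1 (CUG, Leu): 4 synonymous substitutions.
Codon 2 (GGG, Gly): 3 synonymous substitutions.
Codon 3 (UAC, Tyr): 1 synonymous substitution.
Codon 4 (UGU, Cys): 1 synonymous substitution.
Total: 4 + 3 + 1 + 1 = 9.

9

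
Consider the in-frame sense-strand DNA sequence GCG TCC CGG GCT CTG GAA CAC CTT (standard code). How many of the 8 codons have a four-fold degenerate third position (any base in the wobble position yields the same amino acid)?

6

Codon 1 GCG (Ala): third position 4-fold.
Codon 2 TCC (Ser): third position 4-fold.
Codon 3 CGG (Arg): third position 4-fold.
Codon 4 GCT (Ala): third position 4-fold.
Codon 5 CTG (Leu): third position 4-fold.
Codon 6 GAA (Glu): third position 2-fold.
Codon 7 CAC (His): third position 2-fold.
Codon 8 CTT (Leu): third position 4-fold.
Four-fold degenerate third positions: 6.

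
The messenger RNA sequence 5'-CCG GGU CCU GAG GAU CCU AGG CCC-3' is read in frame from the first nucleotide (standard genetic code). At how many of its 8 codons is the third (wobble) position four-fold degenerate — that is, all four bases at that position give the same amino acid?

5

Codon 1 CCG (Pro): third position 4-fold.
Codon 2 GGU (Gly): third position 4-fold.
Codon 3 CCU (Pro): third position 4-fold.
Codon 4 GAG (Glu): third position 2-fold.
Codon 5 GAU (Asp): third position 2-fold.
Codon 6 CCU (Pro): third position 4-fold.
Codon 7 AGG (Arg): third position 2-fold.
Codon 8 CCC (Pro): third position 4-fold.
Four-fold degenerate third positions: 5.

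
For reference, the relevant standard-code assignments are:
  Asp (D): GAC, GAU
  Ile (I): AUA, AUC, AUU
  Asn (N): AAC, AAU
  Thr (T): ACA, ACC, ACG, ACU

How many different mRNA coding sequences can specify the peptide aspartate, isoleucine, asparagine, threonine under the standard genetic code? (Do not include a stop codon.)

48

Asp: 2 codons.
Ile: 3 codons.
Asn: 2 codons.
Thr: 4 codons.
2 × 3 × 2 × 4 = 48.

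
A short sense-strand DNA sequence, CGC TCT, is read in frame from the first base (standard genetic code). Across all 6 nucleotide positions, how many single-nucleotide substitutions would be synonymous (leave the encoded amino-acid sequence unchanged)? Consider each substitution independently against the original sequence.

Codon 1 (CGC, Arg): 3 synonymous substitutions.
Codon 2 (TCT, Ser): 3 synonymous substitutions.
Total: 3 + 3 = 6.

6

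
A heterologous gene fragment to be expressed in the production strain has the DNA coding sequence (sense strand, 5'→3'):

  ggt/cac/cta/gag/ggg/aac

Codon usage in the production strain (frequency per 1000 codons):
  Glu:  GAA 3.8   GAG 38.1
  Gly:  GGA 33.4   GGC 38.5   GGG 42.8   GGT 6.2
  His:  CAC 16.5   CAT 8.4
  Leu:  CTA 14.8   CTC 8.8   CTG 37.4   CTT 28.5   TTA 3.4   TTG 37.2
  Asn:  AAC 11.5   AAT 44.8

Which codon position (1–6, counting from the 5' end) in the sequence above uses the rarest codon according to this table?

1

Codon 1 GGT (Gly): 6.2 per 1000.
Codon 2 CAC (His): 16.5 per 1000.
Codon 3 CTA (Leu): 14.8 per 1000.
Codon 4 GAG (Glu): 38.1 per 1000.
Codon 5 GGG (Gly): 42.8 per 1000.
Codon 6 AAC (Asn): 11.5 per 1000.
Lowest frequency is 6.2 at codon 1.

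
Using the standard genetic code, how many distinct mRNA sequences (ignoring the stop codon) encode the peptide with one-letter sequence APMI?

48

Ala: 4 codons.
Pro: 4 codons.
Met: 1 codon.
Ile: 3 codons.
4 × 4 × 1 × 3 = 48.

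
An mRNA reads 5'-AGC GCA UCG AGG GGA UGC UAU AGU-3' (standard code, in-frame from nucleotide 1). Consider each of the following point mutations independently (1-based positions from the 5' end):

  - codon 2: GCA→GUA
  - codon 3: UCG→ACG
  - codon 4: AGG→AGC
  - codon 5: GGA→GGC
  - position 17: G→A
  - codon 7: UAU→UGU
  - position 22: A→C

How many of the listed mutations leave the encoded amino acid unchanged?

Codon 2: GCA (Ala) → GUA (Val) — missense.
Codon 3: UCG (Ser) → ACG (Thr) — missense.
Codon 4: AGG (Arg) → AGC (Ser) — missense.
Codon 5: GGA (Gly) → GGC (Gly) — synonymous.
Codon 6: UGC (Cys) → UAC (Tyr) — missense.
Codon 7: UAU (Tyr) → UGU (Cys) — missense.
Codon 8: AGU (Ser) → CGU (Arg) — missense.
Synonymous: 1 of 7.

1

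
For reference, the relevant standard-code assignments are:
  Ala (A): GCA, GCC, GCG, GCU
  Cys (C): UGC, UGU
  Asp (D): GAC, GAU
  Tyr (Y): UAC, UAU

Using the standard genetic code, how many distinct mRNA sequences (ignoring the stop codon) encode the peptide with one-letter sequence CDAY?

32

Cys: 2 codons.
Asp: 2 codons.
Ala: 4 codons.
Tyr: 2 codons.
2 × 2 × 4 × 2 = 32.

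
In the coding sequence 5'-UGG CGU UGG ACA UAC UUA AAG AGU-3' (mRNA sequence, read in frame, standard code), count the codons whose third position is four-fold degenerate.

2

Codon 1 UGG (Trp): third position 1-fold.
Codon 2 CGU (Arg): third position 4-fold.
Codon 3 UGG (Trp): third position 1-fold.
Codon 4 ACA (Thr): third position 4-fold.
Codon 5 UAC (Tyr): third position 2-fold.
Codon 6 UUA (Leu): third position 2-fold.
Codon 7 AAG (Lys): third position 2-fold.
Codon 8 AGU (Ser): third position 2-fold.
Four-fold degenerate third positions: 2.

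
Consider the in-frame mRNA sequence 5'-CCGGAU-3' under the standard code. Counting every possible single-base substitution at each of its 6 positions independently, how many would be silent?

Codon 1 (CCG, Pro): 3 synonymous substitutions.
Codon 2 (GAU, Asp): 1 synonymous substitution.
Total: 3 + 1 = 4.

4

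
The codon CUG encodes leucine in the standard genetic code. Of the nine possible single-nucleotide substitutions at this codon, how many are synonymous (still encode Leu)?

Position 1: UUG → 1 synonymous.
Position 2: none → 0 synonymous.
Position 3: CUU, CUC, CUA → 3 synonymous.
Total: 1 + 0 + 3 = 4.

4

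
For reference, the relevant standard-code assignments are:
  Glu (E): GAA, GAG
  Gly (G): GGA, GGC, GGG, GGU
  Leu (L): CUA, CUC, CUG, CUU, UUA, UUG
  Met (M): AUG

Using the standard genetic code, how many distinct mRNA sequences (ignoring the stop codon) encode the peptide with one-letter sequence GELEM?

96

Gly: 4 codons.
Glu: 2 codons.
Leu: 6 codons.
Glu: 2 codons.
Met: 1 codon.
4 × 2 × 6 × 2 × 1 = 96.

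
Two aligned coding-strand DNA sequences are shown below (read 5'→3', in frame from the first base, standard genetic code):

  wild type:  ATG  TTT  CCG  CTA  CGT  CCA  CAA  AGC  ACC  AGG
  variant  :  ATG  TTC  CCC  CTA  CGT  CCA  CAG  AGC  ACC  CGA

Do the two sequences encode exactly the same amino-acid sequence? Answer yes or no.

yes

Codon 1: ATG Met / ATG Met — identical.
Codon 2: TTT Phe / TTC Phe — synonymous.
Codon 3: CCG Pro / CCC Pro — synonymous.
Codon 4: CTA Leu / CTA Leu — identical.
Codon 5: CGT Arg / CGT Arg — identical.
Codon 6: CCA Pro / CCA Pro — identical.
Codon 7: CAA Gln / CAG Gln — synonymous.
Codon 8: AGC Ser / AGC Ser — identical.
Codon 9: ACC Thr / ACC Thr — identical.
Codon 10: AGG Arg / CGA Arg — synonymous.
Nonsynonymous differences: 0 → same protein.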